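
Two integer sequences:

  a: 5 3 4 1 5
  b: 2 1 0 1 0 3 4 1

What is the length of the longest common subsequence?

3

Let dp[i][j] be the LCS length of the first i values of a and the first j values of b. dp[i][j] = dp[i-1][j-1]+1 when the i-th and j-th values match, else max(dp[i-1][j], dp[i][j-1]).
    ·  2  1  0  1  0  3  4  1
 ·  0  0  0  0  0  0  0  0  0
 5  0  0  0  0  0  0  0  0  0
 3  0  0  0  0  0  0  1  1  1
 4  0  0  0  0  0  0  1  2  2
 1  0  0  1  1  1  1  1  2  3
 5  0  0  1  1  1  1  1  2  3
dp[5][8] = 3. One LCS (by backtracking along matches): 3, 4, 1.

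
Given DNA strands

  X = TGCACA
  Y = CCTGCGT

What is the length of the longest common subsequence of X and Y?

Pick T at X[1]=Y[3], then G at X[2]=Y[4], then C at X[3]=Y[5]; all 3 bases appear in both, in order. dp[6][7] = 3 confirms this is the maximum.

3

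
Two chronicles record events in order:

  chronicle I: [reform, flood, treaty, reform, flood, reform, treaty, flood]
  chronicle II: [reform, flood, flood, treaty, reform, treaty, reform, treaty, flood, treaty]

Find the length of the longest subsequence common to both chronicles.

Match reform (chronicle I #1, chronicle II #1), then flood (chronicle I #2, chronicle II #3), then treaty (chronicle I #3, chronicle II #4), then reform (chronicle I #4, chronicle II #5), then reform (chronicle I #6, chronicle II #7), then treaty (chronicle I #7, chronicle II #8), then flood (chronicle I #8, chronicle II #9) — 7 events in the same relative order in both, and the DP table's final entry dp[8][10] is also 7, so no common subsequence is longer.

7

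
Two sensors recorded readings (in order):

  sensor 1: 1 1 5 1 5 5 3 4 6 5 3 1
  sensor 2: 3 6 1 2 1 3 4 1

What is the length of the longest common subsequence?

5

Let dp[i][j] be the LCS length of the first i values of sensor 1 and the first j values of sensor 2. dp[i][j] = dp[i-1][j-1]+1 when the i-th and j-th values match, else max(dp[i-1][j], dp[i][j-1]).
    ·  3  6  1  2  1  3  4  1
 ·  0  0  0  0  0  0  0  0  0
 1  0  0  0  1  1  1  1  1  1
 1  0  0  0  1  1  2  2  2  2
 5  0  0  0  1  1  2  2  2  2
 1  0  0  0  1  1  2  2  2  3
 5  0  0  0  1  1  2  2  2  3
 5  0  0  0  1  1  2  2  2  3
 3  0  1  1  1  1  2  3  3  3
 4  0  1  1  1  1  2  3  4  4
 6  0  1  2  2  2  2  3  4  4
 5  0  1  2  2  2  2  3  4  4
 3  0  1  2  2  2  2  3  4  4
 1  0  1  2  3  3  3  3  4  5
dp[12][8] = 5. One LCS (by backtracking along matches): 1, 1, 3, 4, 1.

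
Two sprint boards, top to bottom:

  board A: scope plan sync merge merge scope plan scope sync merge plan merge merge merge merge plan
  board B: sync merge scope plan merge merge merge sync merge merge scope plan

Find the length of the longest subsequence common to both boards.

Match sync [3,1] → merge [5,2] → scope [6,3] → plan [7,4] → merge [10,5] → merge [12,6] → merge [13,7] → merge [14,9] → merge [15,10] → plan [16,12] — 10 tasks in the same relative order in both. Since dp[16][12] = 10, nothing longer is possible.

10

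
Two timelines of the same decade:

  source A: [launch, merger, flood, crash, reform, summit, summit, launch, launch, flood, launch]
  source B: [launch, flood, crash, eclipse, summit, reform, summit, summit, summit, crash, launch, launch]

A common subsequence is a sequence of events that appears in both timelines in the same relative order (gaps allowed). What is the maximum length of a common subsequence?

8

Pick launch at source A[1]=source B[1], flood at source A[3]=source B[2], crash at source A[4]=source B[3], reform at source A[5]=source B[6], summit at source A[6]=source B[8], summit at source A[7]=source B[9], launch at source A[9]=source B[11], launch at source A[11]=source B[12]; all 8 events appear in both, in order. Since dp[11][12] = 8, nothing longer is possible.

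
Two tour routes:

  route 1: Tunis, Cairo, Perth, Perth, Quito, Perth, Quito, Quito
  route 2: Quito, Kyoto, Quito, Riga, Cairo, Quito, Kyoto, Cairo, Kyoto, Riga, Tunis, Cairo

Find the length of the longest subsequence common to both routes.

Taking Quito [5,1]; then Quito [7,3]; then Quito [8,6] gives a common subsequence of length 3, and the DP table's final entry dp[8][12] is also 3, so no common subsequence is longer.

3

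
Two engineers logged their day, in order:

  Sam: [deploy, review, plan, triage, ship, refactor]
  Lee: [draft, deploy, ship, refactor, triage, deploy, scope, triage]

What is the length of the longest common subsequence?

3

Pick deploy [1,2] → ship [5,3] → refactor [6,4]; all 3 tasks appear in both, in order. dp[6][8] = 3 confirms this is the maximum.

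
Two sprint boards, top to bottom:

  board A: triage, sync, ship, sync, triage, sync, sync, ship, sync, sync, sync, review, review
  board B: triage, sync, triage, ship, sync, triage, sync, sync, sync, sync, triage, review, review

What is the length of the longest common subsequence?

One common subsequence of length 11: triage [1,1] → sync [2,2] → ship [3,4] → sync [4,5] → triage [5,6] → sync [6,7] → sync [7,8] → sync [9,9] → sync [10,10] → review [12,12] → review [13,13]. Since dp[13][13] = 11, nothing longer is possible.

11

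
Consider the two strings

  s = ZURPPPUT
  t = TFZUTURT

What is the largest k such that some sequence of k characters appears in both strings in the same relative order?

4

Match Z (s #1, t #3), then U (s #2, t #6), then R (s #3, t #7), then T (s #8, t #8) — 4 characters in the same relative order in both, and the DP table's final entry dp[8][8] is also 4, so no common subsequence is longer.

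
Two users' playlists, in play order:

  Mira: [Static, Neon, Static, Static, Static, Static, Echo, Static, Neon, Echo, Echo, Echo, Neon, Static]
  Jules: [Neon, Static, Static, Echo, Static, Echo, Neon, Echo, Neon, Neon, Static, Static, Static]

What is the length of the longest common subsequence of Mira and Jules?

9

Taking Neon (Mira #2, Jules #1) → Static (Mira #3, Jules #2) → Static (Mira #4, Jules #3) → Static (Mira #6, Jules #5) → Echo (Mira #7, Jules #6) → Neon (Mira #9, Jules #7) → Echo (Mira #10, Jules #8) → Neon (Mira #13, Jules #10) → Static (Mira #14, Jules #13) gives a common subsequence of length 9, and the DP table's final entry dp[14][13] is also 9, so no common subsequence is longer.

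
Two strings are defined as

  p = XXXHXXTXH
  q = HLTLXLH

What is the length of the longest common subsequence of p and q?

Let dp[i][j] be the LCS length of the first i characters of p and the first j characters of q. dp[i][j] = dp[i-1][j-1]+1 when the i-th and j-th characters match, else max(dp[i-1][j], dp[i][j-1]).
    ·  H  L  T  L  X  L  H
 ·  0  0  0  0  0  0  0  0
 X  0  0  0  0  0  1  1  1
 X  0  0  0  0  0  1  1  1
 X  0  0  0  0  0  1  1  1
 H  0  1  1  1  1  1  1  2
 X  0  1  1  1  1  2  2  2
 X  0  1  1  1  1  2  2  2
 T  0  1  1  2  2  2  2  2
 X  0  1  1  2  2  3  3  3
 H  0  1  1  2  2  3  3  4
dp[9][7] = 4. One LCS (by backtracking along matches): HTXH.

4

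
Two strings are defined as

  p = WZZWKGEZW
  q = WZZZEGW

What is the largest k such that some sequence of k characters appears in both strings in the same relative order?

Match W at p[1]=q[1] → Z at p[2]=q[3] → Z at p[3]=q[4] → G at p[6]=q[6] → W at p[9]=q[7] — 5 characters in the same relative order in both, and the DP table's final entry dp[9][7] is also 5, so no common subsequence is longer.

5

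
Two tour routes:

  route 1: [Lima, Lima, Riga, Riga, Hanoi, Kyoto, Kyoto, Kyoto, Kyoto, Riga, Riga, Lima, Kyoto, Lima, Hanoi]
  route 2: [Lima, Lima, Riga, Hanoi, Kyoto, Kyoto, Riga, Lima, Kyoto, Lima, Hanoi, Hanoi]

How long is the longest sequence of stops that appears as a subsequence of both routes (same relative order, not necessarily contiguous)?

Match Lima (route 1 #1, route 2 #1), then Lima (route 1 #2, route 2 #2), then Riga (route 1 #4, route 2 #3), then Hanoi (route 1 #5, route 2 #4), then Kyoto (route 1 #8, route 2 #5), then Kyoto (route 1 #9, route 2 #6), then Riga (route 1 #11, route 2 #7), then Lima (route 1 #12, route 2 #8), then Kyoto (route 1 #13, route 2 #9), then Lima (route 1 #14, route 2 #10), then Hanoi (route 1 #15, route 2 #12) — 11 stops in the same relative order in both, and the DP table's final entry dp[15][12] is also 11, so no common subsequence is longer.

11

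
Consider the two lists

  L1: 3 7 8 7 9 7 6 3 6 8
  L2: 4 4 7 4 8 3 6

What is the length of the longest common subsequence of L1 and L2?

Let dp[i][j] be the LCS length of the first i values of L1 and the first j values of L2. dp[i][j] = dp[i-1][j-1]+1 when the i-th and j-th values match, else max(dp[i-1][j], dp[i][j-1]).
    ·  4  4  7  4  8  3  6
 ·  0  0  0  0  0  0  0  0
 3  0  0  0  0  0  0  1  1
 7  0  0  0  1  1  1  1  1
 8  0  0  0  1  1  2  2  2
 7  0  0  0  1  1  2  2  2
 9  0  0  0  1  1  2  2  2
 7  0  0  0  1  1  2  2  2
 6  0  0  0  1  1  2  2  3
 3  0  0  0  1  1  2  3  3
 6  0  0  0  1  1  2  3  4
 8  0  0  0  1  1  2  3  4
dp[10][7] = 4. One LCS (by backtracking along matches): 7, 8, 3, 6.

4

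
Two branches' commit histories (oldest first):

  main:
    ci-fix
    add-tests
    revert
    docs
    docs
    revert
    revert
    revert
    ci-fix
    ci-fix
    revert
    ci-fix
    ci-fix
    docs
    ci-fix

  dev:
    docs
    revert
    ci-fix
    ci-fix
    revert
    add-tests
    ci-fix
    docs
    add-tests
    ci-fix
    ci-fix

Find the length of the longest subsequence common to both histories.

Match docs (main #5, dev #1), revert (main #8, dev #2), ci-fix (main #9, dev #3), ci-fix (main #10, dev #4), revert (main #11, dev #5), ci-fix (main #12, dev #7), ci-fix (main #13, dev #10), ci-fix (main #15, dev #11) — 8 commits in the same relative order in both. The LCS DP gives dp[15][11] = 8, so this is optimal.

8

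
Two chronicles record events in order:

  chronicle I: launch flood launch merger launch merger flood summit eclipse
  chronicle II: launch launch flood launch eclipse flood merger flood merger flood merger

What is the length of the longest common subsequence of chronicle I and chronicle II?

One common subsequence of length 6: launch (chronicle I #1, chronicle II #2), flood (chronicle I #2, chronicle II #3), launch (chronicle I #3, chronicle II #4), merger (chronicle I #4, chronicle II #7), merger (chronicle I #6, chronicle II #9), flood (chronicle I #7, chronicle II #10). dp[9][11] = 6 confirms this is the maximum.

6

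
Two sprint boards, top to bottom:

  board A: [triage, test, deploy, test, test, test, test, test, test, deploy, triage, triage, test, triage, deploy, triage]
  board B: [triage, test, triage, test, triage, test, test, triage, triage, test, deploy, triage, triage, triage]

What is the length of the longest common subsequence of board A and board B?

10

Match triage [1,1], test [2,2], test [4,4], test [5,6], test [6,7], test [9,10], deploy [10,11], triage [12,12], triage [14,13], triage [16,14] — 10 tasks in the same relative order in both. The LCS DP gives dp[16][14] = 10, so this is optimal.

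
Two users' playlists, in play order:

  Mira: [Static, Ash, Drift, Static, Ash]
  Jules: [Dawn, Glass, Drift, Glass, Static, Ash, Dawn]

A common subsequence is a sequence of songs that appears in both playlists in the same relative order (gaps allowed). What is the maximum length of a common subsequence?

3

Match Drift [3,3], then Static [4,5], then Ash [5,6] — 3 songs in the same relative order in both. dp[5][7] = 3 confirms this is the maximum.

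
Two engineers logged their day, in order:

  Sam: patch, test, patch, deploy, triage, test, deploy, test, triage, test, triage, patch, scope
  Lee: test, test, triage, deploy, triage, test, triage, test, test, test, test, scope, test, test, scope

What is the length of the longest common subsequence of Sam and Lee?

7

Pick test (Sam #2, Lee #2) → deploy (Sam #4, Lee #4) → triage (Sam #5, Lee #7) → test (Sam #6, Lee #11) → test (Sam #8, Lee #13) → test (Sam #10, Lee #14) → scope (Sam #13, Lee #15); all 7 tasks appear in both, in order. Since dp[13][15] = 7, nothing longer is possible.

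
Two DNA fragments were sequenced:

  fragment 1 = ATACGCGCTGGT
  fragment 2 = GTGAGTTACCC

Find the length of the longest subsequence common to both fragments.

One common subsequence of length 6: A (fragment 1 #1, fragment 2 #4) → T (fragment 1 #2, fragment 2 #7) → A (fragment 1 #3, fragment 2 #8) → C (fragment 1 #4, fragment 2 #9) → C (fragment 1 #6, fragment 2 #10) → C (fragment 1 #8, fragment 2 #11). The LCS DP gives dp[12][11] = 6, so this is optimal.

6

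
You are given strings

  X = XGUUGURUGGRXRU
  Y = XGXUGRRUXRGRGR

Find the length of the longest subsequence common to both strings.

Match X [1,1], then G [2,2], then U [4,4], then G [5,5], then U [6,8], then R [7,10], then G [9,11], then G [10,13], then R [13,14] — 9 characters in the same relative order in both. Since dp[14][14] = 9, nothing longer is possible.

9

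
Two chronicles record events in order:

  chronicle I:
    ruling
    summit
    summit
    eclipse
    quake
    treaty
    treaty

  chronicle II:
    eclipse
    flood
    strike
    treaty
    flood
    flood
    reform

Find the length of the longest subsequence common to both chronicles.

2

Pick eclipse [4,1], treaty [6,4]; all 2 events appear in both, in order. dp[7][7] = 2 confirms this is the maximum.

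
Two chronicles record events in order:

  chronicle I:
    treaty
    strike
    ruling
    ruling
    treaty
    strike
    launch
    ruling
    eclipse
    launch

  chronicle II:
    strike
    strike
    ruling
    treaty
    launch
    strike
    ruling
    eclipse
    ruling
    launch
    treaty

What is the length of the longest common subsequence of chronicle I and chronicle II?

Pick strike at chronicle I[2]=chronicle II[2]; then ruling at chronicle I[4]=chronicle II[3]; then treaty at chronicle I[5]=chronicle II[4]; then strike at chronicle I[6]=chronicle II[6]; then ruling at chronicle I[8]=chronicle II[7]; then eclipse at chronicle I[9]=chronicle II[8]; then launch at chronicle I[10]=chronicle II[10]; all 7 events appear in both, in order, and the DP table's final entry dp[10][11] is also 7, so no common subsequence is longer.

7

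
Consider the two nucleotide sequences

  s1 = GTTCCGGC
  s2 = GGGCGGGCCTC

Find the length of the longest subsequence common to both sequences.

5

Taking G at s1[1]=s2[3]; then C at s1[4]=s2[4]; then G at s1[6]=s2[6]; then G at s1[7]=s2[7]; then C at s1[8]=s2[11] gives a common subsequence of length 5. dp[8][11] = 5 confirms this is the maximum.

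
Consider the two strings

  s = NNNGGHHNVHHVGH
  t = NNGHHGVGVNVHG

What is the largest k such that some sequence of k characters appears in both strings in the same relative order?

Pick N (s #2, t #1) → N (s #3, t #2) → G (s #5, t #3) → H (s #6, t #4) → H (s #7, t #5) → N (s #8, t #10) → V (s #9, t #11) → H (s #11, t #12) → G (s #13, t #13); all 9 characters appear in both, in order. Since dp[14][13] = 9, nothing longer is possible.

9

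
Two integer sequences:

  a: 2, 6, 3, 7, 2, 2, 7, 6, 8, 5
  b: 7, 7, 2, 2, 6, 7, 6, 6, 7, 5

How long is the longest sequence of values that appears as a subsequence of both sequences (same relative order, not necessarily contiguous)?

Match 7 (a #4, b #2) → 2 (a #5, b #3) → 2 (a #6, b #4) → 7 (a #7, b #6) → 6 (a #8, b #8) → 5 (a #10, b #10) — 6 values in the same relative order in both, and the DP table's final entry dp[10][10] is also 6, so no common subsequence is longer.

6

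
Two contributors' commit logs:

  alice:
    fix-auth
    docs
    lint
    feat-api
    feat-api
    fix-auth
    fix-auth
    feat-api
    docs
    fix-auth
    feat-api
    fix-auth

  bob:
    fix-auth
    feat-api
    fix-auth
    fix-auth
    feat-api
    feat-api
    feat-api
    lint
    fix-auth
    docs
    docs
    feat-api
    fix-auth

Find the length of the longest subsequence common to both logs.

8

Taking fix-auth (alice #1, bob #1) → feat-api (alice #5, bob #2) → fix-auth (alice #6, bob #3) → fix-auth (alice #7, bob #4) → feat-api (alice #8, bob #7) → docs (alice #9, bob #11) → feat-api (alice #11, bob #12) → fix-auth (alice #12, bob #13) gives a common subsequence of length 8. dp[12][13] = 8 confirms this is the maximum.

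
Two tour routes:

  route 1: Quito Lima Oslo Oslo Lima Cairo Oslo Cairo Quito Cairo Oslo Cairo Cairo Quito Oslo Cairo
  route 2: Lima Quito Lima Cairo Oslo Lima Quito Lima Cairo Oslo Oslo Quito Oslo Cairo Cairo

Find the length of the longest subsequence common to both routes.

One common subsequence of length 10: Quito at route 1[1]=route 2[2], Lima at route 1[2]=route 2[3], Oslo at route 1[3]=route 2[5], Lima at route 1[5]=route 2[8], Cairo at route 1[6]=route 2[9], Oslo at route 1[7]=route 2[11], Quito at route 1[9]=route 2[12], Oslo at route 1[11]=route 2[13], Cairo at route 1[13]=route 2[14], Cairo at route 1[16]=route 2[15]. The LCS DP gives dp[16][15] = 10, so this is optimal.

10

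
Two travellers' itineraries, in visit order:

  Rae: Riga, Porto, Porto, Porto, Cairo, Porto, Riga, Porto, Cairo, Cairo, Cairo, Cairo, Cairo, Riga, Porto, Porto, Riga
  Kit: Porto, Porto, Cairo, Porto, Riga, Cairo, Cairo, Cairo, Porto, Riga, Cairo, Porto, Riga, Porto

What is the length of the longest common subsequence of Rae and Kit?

Match Porto at Rae[3]=Kit[1], then Porto at Rae[4]=Kit[2], then Cairo at Rae[5]=Kit[3], then Porto at Rae[6]=Kit[4], then Riga at Rae[7]=Kit[5], then Cairo at Rae[9]=Kit[6], then Cairo at Rae[10]=Kit[7], then Cairo at Rae[11]=Kit[8], then Cairo at Rae[12]=Kit[11], then Riga at Rae[14]=Kit[13], then Porto at Rae[16]=Kit[14] — 11 stops in the same relative order in both. dp[17][14] = 11 confirms this is the maximum.

11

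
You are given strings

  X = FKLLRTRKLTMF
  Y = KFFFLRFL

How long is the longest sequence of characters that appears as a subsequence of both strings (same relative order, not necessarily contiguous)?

Let dp[i][j] be the LCS length of the first i characters of X and the first j characters of Y. dp[i][j] = dp[i-1][j-1]+1 when the i-th and j-th characters match, else max(dp[i-1][j], dp[i][j-1]).
    ·  K  F  F  F  L  R  F  L
 ·  0  0  0  0  0  0  0  0  0
 F  0  0  1  1  1  1  1  1  1
 K  0  1  1  1  1  1  1  1  1
 L  0  1  1  1  1  2  2  2  2
 L  0  1  1  1  1  2  2  2  3
 R  0  1  1  1  1  2  3  3  3
 T  0  1  1  1  1  2  3  3  3
 R  0  1  1  1  1  2  3  3  3
 K  0  1  1  1  1  2  3  3  3
 L  0  1  1  1  1  2  3  3  4
 T  0  1  1  1  1  2  3  3  4
 M  0  1  1  1  1  2  3  3  4
 F  0  1  2  2  2  2  3  4  4
dp[12][8] = 4. One LCS (by backtracking along matches): FLRL.

4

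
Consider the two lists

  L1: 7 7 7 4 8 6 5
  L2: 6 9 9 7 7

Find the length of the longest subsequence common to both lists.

2

Pick 7 [2,4], then 7 [3,5]; all 2 values appear in both, in order. The LCS DP gives dp[7][5] = 2, so this is optimal.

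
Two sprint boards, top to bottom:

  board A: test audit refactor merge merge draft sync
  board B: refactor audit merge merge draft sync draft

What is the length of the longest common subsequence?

One common subsequence of length 5: audit at board A[2]=board B[2]; then merge at board A[4]=board B[3]; then merge at board A[5]=board B[4]; then draft at board A[6]=board B[5]; then sync at board A[7]=board B[6]. Since dp[7][7] = 5, nothing longer is possible.

5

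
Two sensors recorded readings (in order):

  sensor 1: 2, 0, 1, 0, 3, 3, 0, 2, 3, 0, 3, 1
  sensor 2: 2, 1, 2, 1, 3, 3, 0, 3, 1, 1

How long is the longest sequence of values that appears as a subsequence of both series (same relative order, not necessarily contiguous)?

Let dp[i][j] be the LCS length of the first i values of sensor 1 and the first j values of sensor 2. dp[i][j] = dp[i-1][j-1]+1 when the i-th and j-th values match, else max(dp[i-1][j], dp[i][j-1]).
    ·  2  1  2  1  3  3  0  3  1  1
 ·  0  0  0  0  0  0  0  0  0  0  0
 2  0  1  1  1  1  1  1  1  1  1  1
 0  0  1  1  1  1  1  1  2  2  2  2
 1  0  1  2  2  2  2  2  2  2  3  3
 0  0  1  2  2  2  2  2  3  3  3  3
 3  0  1  2  2  2  3  3  3  4  4  4
 3  0  1  2  2  2  3  4  4  4  4  4
 0  0  1  2  2  2  3  4  5  5  5  5
 2  0  1  2  3  3  3  4  5  5  5  5
 3  0  1  2  3  3  4  4  5  6  6  6
 0  0  1  2  3  3  4  4  5  6  6  6
 3  0  1  2  3  3  4  5  5  6  6  6
 1  0  1  2  3  4  4  5  5  6  7  7
dp[12][10] = 7. One LCS (by backtracking along matches): 2, 1, 3, 3, 0, 3, 1.

7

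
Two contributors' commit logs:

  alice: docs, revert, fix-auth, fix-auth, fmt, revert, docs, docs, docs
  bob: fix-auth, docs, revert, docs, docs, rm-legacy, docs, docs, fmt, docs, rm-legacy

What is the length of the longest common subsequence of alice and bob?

5

Taking docs [1,2]; then revert [2,3]; then docs [7,7]; then docs [8,8]; then docs [9,10] gives a common subsequence of length 5. The LCS DP gives dp[9][11] = 5, so this is optimal.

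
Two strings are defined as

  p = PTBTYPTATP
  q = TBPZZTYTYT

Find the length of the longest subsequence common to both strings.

Let dp[i][j] be the LCS length of the first i characters of p and the first j characters of q. dp[i][j] = dp[i-1][j-1]+1 when the i-th and j-th characters match, else max(dp[i-1][j], dp[i][j-1]).
    ·  T  B  P  Z  Z  T  Y  T  Y  T
 ·  0  0  0  0  0  0  0  0  0  0  0
 P  0  0  0  1  1  1  1  1  1  1  1
 T  0  1  1  1  1  1  2  2  2  2  2
 B  0  1  2  2  2  2  2  2  2  2  2
 T  0  1  2  2  2  2  3  3  3  3  3
 Y  0  1  2  2  2  2  3  4  4  4  4
 P  0  1  2  3  3  3  3  4  4  4  4
 T  0  1  2  3  3  3  4  4  5  5  5
 A  0  1  2  3  3  3  4  4  5  5  5
 T  0  1  2  3  3  3  4  4  5  5  6
 P  0  1  2  3  3  3  4  4  5  5  6
dp[10][10] = 6. One LCS (by backtracking along matches): TBTYTT.

6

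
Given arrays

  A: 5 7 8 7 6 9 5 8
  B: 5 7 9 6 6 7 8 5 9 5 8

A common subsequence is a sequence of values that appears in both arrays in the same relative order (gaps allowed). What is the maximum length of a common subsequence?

Let dp[i][j] be the LCS length of the first i values of A and the first j values of B. dp[i][j] = dp[i-1][j-1]+1 when the i-th and j-th values match, else max(dp[i-1][j], dp[i][j-1]).
    ·  5  7  9  6  6  7  8  5  9  5  8
 ·  0  0  0  0  0  0  0  0  0  0  0  0
 5  0  1  1  1  1  1  1  1  1  1  1  1
 7  0  1  2  2  2  2  2  2  2  2  2  2
 8  0  1  2  2  2  2  2  3  3  3  3  3
 7  0  1  2  2  2  2  3  3  3  3  3  3
 6  0  1  2  2  3  3  3  3  3  3  3  3
 9  0  1  2  3  3  3  3  3  3  4  4  4
 5  0  1  2  3  3  3  3  3  4  4  5  5
 8  0  1  2  3  3  3  3  4  4  4  5  6
dp[8][11] = 6. One LCS (by backtracking along matches): 5, 7, 8, 9, 5, 8.

6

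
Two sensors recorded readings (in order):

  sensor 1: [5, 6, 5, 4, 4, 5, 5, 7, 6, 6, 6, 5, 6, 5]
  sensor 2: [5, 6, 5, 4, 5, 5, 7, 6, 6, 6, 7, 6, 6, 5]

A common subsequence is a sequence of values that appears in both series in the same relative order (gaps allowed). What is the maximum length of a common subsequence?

Match 5 at sensor 1[1]=sensor 2[1] → 6 at sensor 1[2]=sensor 2[2] → 5 at sensor 1[3]=sensor 2[3] → 4 at sensor 1[5]=sensor 2[4] → 5 at sensor 1[6]=sensor 2[5] → 5 at sensor 1[7]=sensor 2[6] → 7 at sensor 1[8]=sensor 2[7] → 6 at sensor 1[9]=sensor 2[9] → 6 at sensor 1[10]=sensor 2[10] → 6 at sensor 1[11]=sensor 2[12] → 6 at sensor 1[13]=sensor 2[13] → 5 at sensor 1[14]=sensor 2[14] — 12 values in the same relative order in both, and the DP table's final entry dp[14][14] is also 12, so no common subsequence is longer.

12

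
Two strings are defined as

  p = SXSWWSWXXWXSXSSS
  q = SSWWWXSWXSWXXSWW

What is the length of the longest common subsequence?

Match S [1,1]; then S [3,2]; then W [4,4]; then W [5,5]; then S [6,7]; then W [7,8]; then X [8,9]; then W [10,11]; then X [11,12]; then X [13,13]; then S [14,14] — 11 characters in the same relative order in both. Since dp[16][16] = 11, nothing longer is possible.

11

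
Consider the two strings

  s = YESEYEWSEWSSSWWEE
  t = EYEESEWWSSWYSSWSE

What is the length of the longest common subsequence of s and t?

11

Match Y [1,2], E [2,4], S [3,5], E [4,6], W [7,8], S [8,10], W [10,11], S [11,13], S [12,14], S [13,16], E [17,17] — 11 characters in the same relative order in both. dp[17][17] = 11 confirms this is the maximum.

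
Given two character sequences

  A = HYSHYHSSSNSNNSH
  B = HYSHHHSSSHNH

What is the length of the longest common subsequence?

Pick H [1,1] → Y [2,2] → S [3,3] → H [4,5] → H [6,6] → S [7,7] → S [8,8] → S [9,9] → N [13,11] → H [15,12]; all 10 characters appear in both, in order, and the DP table's final entry dp[15][12] is also 10, so no common subsequence is longer.

10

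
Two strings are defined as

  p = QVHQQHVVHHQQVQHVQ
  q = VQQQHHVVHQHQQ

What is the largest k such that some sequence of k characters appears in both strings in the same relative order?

10

Taking Q [1,2], then Q [4,3], then Q [5,4], then H [6,6], then V [7,7], then V [8,8], then H [9,9], then H [10,11], then Q [14,12], then Q [17,13] gives a common subsequence of length 10. The LCS DP gives dp[17][13] = 10, so this is optimal.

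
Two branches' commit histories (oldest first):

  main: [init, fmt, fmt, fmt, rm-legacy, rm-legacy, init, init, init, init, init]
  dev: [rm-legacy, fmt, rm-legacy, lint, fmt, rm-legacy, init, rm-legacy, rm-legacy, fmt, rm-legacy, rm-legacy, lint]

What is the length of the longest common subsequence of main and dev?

One common subsequence of length 5: fmt at main[2]=dev[2], fmt at main[3]=dev[5], fmt at main[4]=dev[10], rm-legacy at main[5]=dev[11], rm-legacy at main[6]=dev[12], and the DP table's final entry dp[11][13] is also 5, so no common subsequence is longer.

5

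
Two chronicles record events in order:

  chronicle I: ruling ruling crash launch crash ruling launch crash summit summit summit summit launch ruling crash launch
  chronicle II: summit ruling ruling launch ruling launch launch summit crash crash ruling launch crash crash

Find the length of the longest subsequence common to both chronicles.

8

Taking ruling (chronicle I #1, chronicle II #3); then ruling (chronicle I #2, chronicle II #5); then crash (chronicle I #3, chronicle II #9); then crash (chronicle I #5, chronicle II #10); then ruling (chronicle I #6, chronicle II #11); then launch (chronicle I #7, chronicle II #12); then crash (chronicle I #8, chronicle II #13); then crash (chronicle I #15, chronicle II #14) gives a common subsequence of length 8. Since dp[16][14] = 8, nothing longer is possible.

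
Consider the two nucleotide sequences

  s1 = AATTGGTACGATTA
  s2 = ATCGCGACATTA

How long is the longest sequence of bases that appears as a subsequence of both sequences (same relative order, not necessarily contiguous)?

10

Pick A (s1 #2, s2 #1); then T (s1 #3, s2 #2); then G (s1 #5, s2 #4); then G (s1 #6, s2 #6); then A (s1 #8, s2 #7); then C (s1 #9, s2 #8); then A (s1 #11, s2 #9); then T (s1 #12, s2 #10); then T (s1 #13, s2 #11); then A (s1 #14, s2 #12); all 10 bases appear in both, in order. dp[14][12] = 10 confirms this is the maximum.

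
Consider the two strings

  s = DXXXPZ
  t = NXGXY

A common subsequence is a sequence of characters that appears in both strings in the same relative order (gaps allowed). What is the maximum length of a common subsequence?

2

Let dp[i][j] be the LCS length of the first i characters of s and the first j characters of t. dp[i][j] = dp[i-1][j-1]+1 when the i-th and j-th characters match, else max(dp[i-1][j], dp[i][j-1]).
    ·  N  X  G  X  Y
 ·  0  0  0  0  0  0
 D  0  0  0  0  0  0
 X  0  0  1  1  1  1
 X  0  0  1  1  2  2
 X  0  0  1  1  2  2
 P  0  0  1  1  2  2
 Z  0  0  1  1  2  2
dp[6][5] = 2. One LCS (by backtracking along matches): XX.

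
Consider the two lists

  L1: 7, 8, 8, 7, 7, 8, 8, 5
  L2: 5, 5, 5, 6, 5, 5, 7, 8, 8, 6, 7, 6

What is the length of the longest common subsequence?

4

Taking 7 (L1 #1, L2 #7); then 8 (L1 #2, L2 #8); then 8 (L1 #3, L2 #9); then 7 (L1 #4, L2 #11) gives a common subsequence of length 4. dp[8][12] = 4 confirms this is the maximum.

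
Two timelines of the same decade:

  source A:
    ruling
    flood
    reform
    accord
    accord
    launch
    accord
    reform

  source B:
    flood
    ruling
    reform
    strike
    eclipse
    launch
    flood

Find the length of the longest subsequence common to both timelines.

Match ruling (source A #1, source B #2), reform (source A #3, source B #3), launch (source A #6, source B #6) — 3 events in the same relative order in both. Since dp[8][7] = 3, nothing longer is possible.

3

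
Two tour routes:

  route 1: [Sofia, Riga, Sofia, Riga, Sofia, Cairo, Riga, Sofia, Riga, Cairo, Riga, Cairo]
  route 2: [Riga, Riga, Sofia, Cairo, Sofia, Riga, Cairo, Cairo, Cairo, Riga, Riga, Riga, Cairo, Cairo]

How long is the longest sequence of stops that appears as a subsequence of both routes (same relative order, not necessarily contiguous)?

Match Riga [2,1], then Riga [4,2], then Sofia [5,3], then Cairo [6,4], then Sofia [8,5], then Riga [9,6], then Cairo [10,9], then Riga [11,12], then Cairo [12,14] — 9 stops in the same relative order in both. dp[12][14] = 9 confirms this is the maximum.

9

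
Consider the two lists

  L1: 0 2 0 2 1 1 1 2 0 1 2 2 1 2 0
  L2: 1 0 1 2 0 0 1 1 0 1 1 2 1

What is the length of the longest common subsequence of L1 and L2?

9

Pick 0 [1,2], 2 [2,4], 0 [3,6], 1 [5,7], 1 [6,8], 1 [7,10], 1 [10,11], 2 [12,12], 1 [13,13]; all 9 values appear in both, in order. dp[15][13] = 9 confirms this is the maximum.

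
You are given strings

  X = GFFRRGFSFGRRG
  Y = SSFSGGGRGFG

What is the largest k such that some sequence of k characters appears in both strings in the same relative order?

5

Let dp[i][j] be the LCS length of the first i characters of X and the first j characters of Y. dp[i][j] = dp[i-1][j-1]+1 when the i-th and j-th characters match, else max(dp[i-1][j], dp[i][j-1]).
    ·  S  S  F  S  G  G  G  R  G  F  G
 ·  0  0  0  0  0  0  0  0  0  0  0  0
 G  0  0  0  0  0  1  1  1  1  1  1  1
 F  0  0  0  1  1  1  1  1  1  1  2  2
 F  0  0  0  1  1  1  1  1  1  1  2  2
 R  0  0  0  1  1  1  1  1  2  2  2  2
 R  0  0  0  1  1  1  1  1  2  2  2  2
 G  0  0  0  1  1  2  2  2  2  3  3  3
 F  0  0  0  1  1  2  2  2  2  3  4  4
 S  0  1  1  1  2  2  2  2  2  3  4  4
 F  0  1  1  2  2  2  2  2  2  3  4  4
 G  0  1  1  2  2  3  3  3  3  3  4  5
 R  0  1  1  2  2  3  3  3  4  4  4  5
 R  0  1  1  2  2  3  3  3  4  4  4  5
 G  0  1  1  2  2  3  4  4  4  5  5  5
dp[13][11] = 5. One LCS (by backtracking along matches): GRGFG.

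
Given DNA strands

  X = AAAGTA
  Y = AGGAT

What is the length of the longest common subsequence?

Match A (X #1, Y #1) → A (X #3, Y #4) → T (X #5, Y #5) — 3 bases in the same relative order in both, and the DP table's final entry dp[6][5] is also 3, so no common subsequence is longer.

3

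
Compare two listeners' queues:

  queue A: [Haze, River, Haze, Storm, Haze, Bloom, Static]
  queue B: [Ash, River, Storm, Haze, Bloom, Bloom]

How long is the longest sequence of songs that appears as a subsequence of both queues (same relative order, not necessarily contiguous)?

Pick River (queue A #2, queue B #2) → Storm (queue A #4, queue B #3) → Haze (queue A #5, queue B #4) → Bloom (queue A #6, queue B #6); all 4 songs appear in both, in order. The LCS DP gives dp[7][6] = 4, so this is optimal.

4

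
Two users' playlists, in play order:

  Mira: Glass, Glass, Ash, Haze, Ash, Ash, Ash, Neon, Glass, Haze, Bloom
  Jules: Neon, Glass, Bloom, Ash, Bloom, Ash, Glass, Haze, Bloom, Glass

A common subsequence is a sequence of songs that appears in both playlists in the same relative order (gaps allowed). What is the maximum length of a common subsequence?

6

One common subsequence of length 6: Glass at Mira[1]=Jules[2]; then Ash at Mira[3]=Jules[4]; then Ash at Mira[7]=Jules[6]; then Glass at Mira[9]=Jules[7]; then Haze at Mira[10]=Jules[8]; then Bloom at Mira[11]=Jules[9]. dp[11][10] = 6 confirms this is the maximum.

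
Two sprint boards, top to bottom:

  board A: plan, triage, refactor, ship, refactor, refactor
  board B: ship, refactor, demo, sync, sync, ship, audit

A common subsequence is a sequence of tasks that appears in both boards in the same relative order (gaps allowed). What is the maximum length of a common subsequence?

Match refactor (board A #3, board B #2), ship (board A #4, board B #6) — 2 tasks in the same relative order in both, and the DP table's final entry dp[6][7] is also 2, so no common subsequence is longer.

2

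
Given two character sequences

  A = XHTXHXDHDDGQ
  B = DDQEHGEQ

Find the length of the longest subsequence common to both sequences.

4

Taking D at A[7]=B[2]; then H at A[8]=B[5]; then G at A[11]=B[6]; then Q at A[12]=B[8] gives a common subsequence of length 4, and the DP table's final entry dp[12][8] is also 4, so no common subsequence is longer.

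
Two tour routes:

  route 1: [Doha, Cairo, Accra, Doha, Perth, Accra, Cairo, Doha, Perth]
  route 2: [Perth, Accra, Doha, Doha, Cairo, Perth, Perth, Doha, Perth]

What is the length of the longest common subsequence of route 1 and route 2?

Match Doha at route 1[1]=route 2[4]; then Cairo at route 1[2]=route 2[5]; then Perth at route 1[5]=route 2[7]; then Doha at route 1[8]=route 2[8]; then Perth at route 1[9]=route 2[9] — 5 stops in the same relative order in both, and the DP table's final entry dp[9][9] is also 5, so no common subsequence is longer.

5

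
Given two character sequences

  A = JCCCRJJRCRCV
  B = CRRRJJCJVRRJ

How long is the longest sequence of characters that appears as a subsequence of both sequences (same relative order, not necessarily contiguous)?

One common subsequence of length 6: C (A #2, B #1); then R (A #5, B #4); then J (A #6, B #6); then J (A #7, B #8); then R (A #8, B #10); then R (A #10, B #11). The LCS DP gives dp[12][12] = 6, so this is optimal.

6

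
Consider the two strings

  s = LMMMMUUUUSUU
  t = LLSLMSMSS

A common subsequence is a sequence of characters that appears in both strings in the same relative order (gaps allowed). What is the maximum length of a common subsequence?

Match L (s #1, t #4), then M (s #2, t #5), then M (s #3, t #7), then S (s #10, t #9) — 4 characters in the same relative order in both. The LCS DP gives dp[12][9] = 4, so this is optimal.

4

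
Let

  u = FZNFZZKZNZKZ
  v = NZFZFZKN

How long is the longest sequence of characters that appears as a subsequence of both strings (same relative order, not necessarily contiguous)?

Pick F (u #1, v #3); then Z (u #2, v #4); then F (u #4, v #5); then Z (u #6, v #6); then K (u #7, v #7); then N (u #9, v #8); all 6 characters appear in both, in order. Since dp[12][8] = 6, nothing longer is possible.

6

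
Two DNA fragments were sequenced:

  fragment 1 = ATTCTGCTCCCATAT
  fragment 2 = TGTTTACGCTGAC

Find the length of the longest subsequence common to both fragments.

One common subsequence of length 8: T at fragment 1[2]=fragment 2[1] → T at fragment 1[3]=fragment 2[3] → T at fragment 1[5]=fragment 2[4] → T at fragment 1[8]=fragment 2[5] → C at fragment 1[9]=fragment 2[7] → C at fragment 1[11]=fragment 2[9] → T at fragment 1[13]=fragment 2[10] → A at fragment 1[14]=fragment 2[12]. Since dp[15][13] = 8, nothing longer is possible.

8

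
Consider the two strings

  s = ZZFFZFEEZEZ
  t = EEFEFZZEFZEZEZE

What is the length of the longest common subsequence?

One common subsequence of length 8: Z at s[1]=t[6], then Z at s[2]=t[7], then F at s[4]=t[9], then Z at s[5]=t[10], then E at s[7]=t[11], then E at s[8]=t[13], then Z at s[9]=t[14], then E at s[10]=t[15]. dp[11][15] = 8 confirms this is the maximum.

8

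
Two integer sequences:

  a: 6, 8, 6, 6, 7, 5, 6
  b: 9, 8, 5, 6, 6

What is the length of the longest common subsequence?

3

Taking 8 at a[2]=b[2]; then 6 at a[4]=b[4]; then 6 at a[7]=b[5] gives a common subsequence of length 3. Since dp[7][5] = 3, nothing longer is possible.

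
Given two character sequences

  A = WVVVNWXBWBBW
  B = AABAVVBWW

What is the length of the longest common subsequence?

5

One common subsequence of length 5: V (A #3, B #5), then V (A #4, B #6), then B (A #8, B #7), then W (A #9, B #8), then W (A #12, B #9). Since dp[12][9] = 5, nothing longer is possible.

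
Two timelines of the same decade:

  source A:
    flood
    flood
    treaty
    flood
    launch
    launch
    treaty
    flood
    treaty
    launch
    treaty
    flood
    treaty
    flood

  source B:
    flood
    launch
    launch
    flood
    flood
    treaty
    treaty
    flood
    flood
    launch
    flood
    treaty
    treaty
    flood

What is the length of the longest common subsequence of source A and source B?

Pick flood [1,4], then flood [2,5], then treaty [3,7], then flood [4,9], then launch [6,10], then flood [8,11], then treaty [11,12], then treaty [13,13], then flood [14,14]; all 9 events appear in both, in order. The LCS DP gives dp[14][14] = 9, so this is optimal.

9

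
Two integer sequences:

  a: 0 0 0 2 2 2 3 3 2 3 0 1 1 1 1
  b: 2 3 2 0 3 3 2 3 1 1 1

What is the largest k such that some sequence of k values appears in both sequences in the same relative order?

One common subsequence of length 9: 2 [4,1], then 2 [5,3], then 3 [7,5], then 3 [8,6], then 2 [9,7], then 3 [10,8], then 1 [13,9], then 1 [14,10], then 1 [15,11], and the DP table's final entry dp[15][11] is also 9, so no common subsequence is longer.

9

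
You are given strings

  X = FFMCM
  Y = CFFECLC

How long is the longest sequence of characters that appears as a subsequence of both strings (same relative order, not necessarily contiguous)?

3

Let dp[i][j] be the LCS length of the first i characters of X and the first j characters of Y. dp[i][j] = dp[i-1][j-1]+1 when the i-th and j-th characters match, else max(dp[i-1][j], dp[i][j-1]).
    ·  C  F  F  E  C  L  C
 ·  0  0  0  0  0  0  0  0
 F  0  0  1  1  1  1  1  1
 F  0  0  1  2  2  2  2  2
 M  0  0  1  2  2  2  2  2
 C  0  1  1  2  2  3  3  3
 M  0  1  1  2  2  3  3  3
dp[5][7] = 3. One LCS (by backtracking along matches): FFC.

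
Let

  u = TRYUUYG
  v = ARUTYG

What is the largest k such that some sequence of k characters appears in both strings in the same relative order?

4

Pick R at u[2]=v[2], then U at u[4]=v[3], then Y at u[6]=v[5], then G at u[7]=v[6]; all 4 characters appear in both, in order. dp[7][6] = 4 confirms this is the maximum.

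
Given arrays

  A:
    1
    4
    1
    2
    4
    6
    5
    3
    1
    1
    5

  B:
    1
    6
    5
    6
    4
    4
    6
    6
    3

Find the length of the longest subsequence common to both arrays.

5

Pick 1 (A #1, B #1) → 4 (A #2, B #5) → 4 (A #5, B #6) → 6 (A #6, B #8) → 3 (A #8, B #9); all 5 values appear in both, in order, and the DP table's final entry dp[11][9] is also 5, so no common subsequence is longer.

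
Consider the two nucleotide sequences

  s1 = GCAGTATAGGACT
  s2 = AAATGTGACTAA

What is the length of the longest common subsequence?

Taking A [3,2]; then A [6,3]; then T [7,4]; then G [9,5]; then G [10,7]; then A [11,8]; then C [12,9]; then T [13,10] gives a common subsequence of length 8. dp[13][12] = 8 confirms this is the maximum.

8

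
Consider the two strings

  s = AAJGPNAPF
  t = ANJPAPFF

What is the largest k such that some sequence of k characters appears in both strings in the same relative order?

Taking A (s #1, t #1), then J (s #3, t #3), then P (s #5, t #4), then A (s #7, t #5), then P (s #8, t #6), then F (s #9, t #8) gives a common subsequence of length 6, and the DP table's final entry dp[9][8] is also 6, so no common subsequence is longer.

6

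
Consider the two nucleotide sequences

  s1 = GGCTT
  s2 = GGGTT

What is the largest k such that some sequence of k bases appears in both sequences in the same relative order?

4

One common subsequence of length 4: G [1,2] → G [2,3] → T [4,4] → T [5,5]. dp[5][5] = 4 confirms this is the maximum.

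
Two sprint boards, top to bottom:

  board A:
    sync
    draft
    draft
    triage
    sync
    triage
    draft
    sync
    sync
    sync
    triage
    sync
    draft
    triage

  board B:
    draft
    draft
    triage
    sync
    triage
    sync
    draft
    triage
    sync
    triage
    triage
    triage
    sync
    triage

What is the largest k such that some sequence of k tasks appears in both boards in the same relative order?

10

Match draft at board A[2]=board B[1], draft at board A[3]=board B[2], triage at board A[4]=board B[3], sync at board A[5]=board B[4], triage at board A[6]=board B[5], draft at board A[7]=board B[7], sync at board A[8]=board B[9], triage at board A[11]=board B[12], sync at board A[12]=board B[13], triage at board A[14]=board B[14] — 10 tasks in the same relative order in both. dp[14][14] = 10 confirms this is the maximum.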